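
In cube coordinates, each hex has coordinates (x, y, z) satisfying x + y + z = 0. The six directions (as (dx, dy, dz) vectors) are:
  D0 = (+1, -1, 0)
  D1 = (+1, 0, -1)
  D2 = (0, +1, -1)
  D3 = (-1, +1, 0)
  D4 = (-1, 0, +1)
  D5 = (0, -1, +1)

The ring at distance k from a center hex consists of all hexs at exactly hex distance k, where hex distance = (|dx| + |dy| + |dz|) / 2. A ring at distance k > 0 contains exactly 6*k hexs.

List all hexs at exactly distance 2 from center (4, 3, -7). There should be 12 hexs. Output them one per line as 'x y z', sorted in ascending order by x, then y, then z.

Answer: 2 3 -5
2 4 -6
2 5 -7
3 2 -5
3 5 -8
4 1 -5
4 5 -9
5 1 -6
5 4 -9
6 1 -7
6 2 -8
6 3 -9

Derivation:
Walk ring at distance 2 from (4, 3, -7):
Start at center + D4*2 = (2, 3, -5)
  hex 0: (2, 3, -5)
  hex 1: (3, 2, -5)
  hex 2: (4, 1, -5)
  hex 3: (5, 1, -6)
  hex 4: (6, 1, -7)
  hex 5: (6, 2, -8)
  hex 6: (6, 3, -9)
  hex 7: (5, 4, -9)
  hex 8: (4, 5, -9)
  hex 9: (3, 5, -8)
  hex 10: (2, 5, -7)
  hex 11: (2, 4, -6)
Sorted: 12 hexes.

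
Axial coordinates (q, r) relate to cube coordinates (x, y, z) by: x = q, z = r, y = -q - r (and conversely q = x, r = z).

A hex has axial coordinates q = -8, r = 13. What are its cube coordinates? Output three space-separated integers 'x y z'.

Answer: -8 -5 13

Derivation:
x = q = -8
z = r = 13
y = -x - z = -(-8) - (13) = -5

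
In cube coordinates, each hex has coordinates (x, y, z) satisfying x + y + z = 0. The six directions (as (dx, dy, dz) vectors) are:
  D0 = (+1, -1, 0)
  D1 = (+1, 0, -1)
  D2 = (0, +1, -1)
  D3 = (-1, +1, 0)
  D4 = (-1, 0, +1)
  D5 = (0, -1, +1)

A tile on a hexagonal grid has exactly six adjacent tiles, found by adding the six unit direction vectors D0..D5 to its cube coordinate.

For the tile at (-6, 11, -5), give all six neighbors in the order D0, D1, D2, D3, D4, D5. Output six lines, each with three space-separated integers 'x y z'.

Answer: -5 10 -5
-5 11 -6
-6 12 -6
-7 12 -5
-7 11 -4
-6 10 -4

Derivation:
Center: (-6, 11, -5). Add each direction:
  D0: (-6, 11, -5) + (1, -1, 0) = (-5, 10, -5)
  D1: (-6, 11, -5) + (1, 0, -1) = (-5, 11, -6)
  D2: (-6, 11, -5) + (0, 1, -1) = (-6, 12, -6)
  D3: (-6, 11, -5) + (-1, 1, 0) = (-7, 12, -5)
  D4: (-6, 11, -5) + (-1, 0, 1) = (-7, 11, -4)
  D5: (-6, 11, -5) + (0, -1, 1) = (-6, 10, -4)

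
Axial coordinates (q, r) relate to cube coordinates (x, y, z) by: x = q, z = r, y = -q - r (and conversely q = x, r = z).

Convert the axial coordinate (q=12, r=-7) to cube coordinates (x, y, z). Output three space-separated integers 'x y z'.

x = q = 12
z = r = -7
y = -x - z = -(12) - (-7) = -5

Answer: 12 -5 -7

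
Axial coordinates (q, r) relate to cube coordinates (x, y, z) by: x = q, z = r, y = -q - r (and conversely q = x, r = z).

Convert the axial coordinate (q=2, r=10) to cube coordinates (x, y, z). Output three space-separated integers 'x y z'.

Answer: 2 -12 10

Derivation:
x = q = 2
z = r = 10
y = -x - z = -(2) - (10) = -12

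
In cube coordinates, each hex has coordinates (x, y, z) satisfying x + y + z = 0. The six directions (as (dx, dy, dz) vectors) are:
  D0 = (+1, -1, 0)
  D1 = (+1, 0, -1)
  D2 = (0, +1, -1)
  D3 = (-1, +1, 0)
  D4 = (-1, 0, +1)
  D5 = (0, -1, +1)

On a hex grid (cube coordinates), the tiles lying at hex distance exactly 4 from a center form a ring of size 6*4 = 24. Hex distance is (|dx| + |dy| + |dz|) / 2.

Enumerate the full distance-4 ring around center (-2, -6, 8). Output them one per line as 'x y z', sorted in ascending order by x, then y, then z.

Walk ring at distance 4 from (-2, -6, 8):
Start at center + D4*4 = (-6, -6, 12)
  hex 0: (-6, -6, 12)
  hex 1: (-5, -7, 12)
  hex 2: (-4, -8, 12)
  hex 3: (-3, -9, 12)
  hex 4: (-2, -10, 12)
  hex 5: (-1, -10, 11)
  hex 6: (0, -10, 10)
  hex 7: (1, -10, 9)
  hex 8: (2, -10, 8)
  hex 9: (2, -9, 7)
  hex 10: (2, -8, 6)
  hex 11: (2, -7, 5)
  hex 12: (2, -6, 4)
  hex 13: (1, -5, 4)
  hex 14: (0, -4, 4)
  hex 15: (-1, -3, 4)
  hex 16: (-2, -2, 4)
  hex 17: (-3, -2, 5)
  hex 18: (-4, -2, 6)
  hex 19: (-5, -2, 7)
  hex 20: (-6, -2, 8)
  hex 21: (-6, -3, 9)
  hex 22: (-6, -4, 10)
  hex 23: (-6, -5, 11)
Sorted: 24 hexes.

Answer: -6 -6 12
-6 -5 11
-6 -4 10
-6 -3 9
-6 -2 8
-5 -7 12
-5 -2 7
-4 -8 12
-4 -2 6
-3 -9 12
-3 -2 5
-2 -10 12
-2 -2 4
-1 -10 11
-1 -3 4
0 -10 10
0 -4 4
1 -10 9
1 -5 4
2 -10 8
2 -9 7
2 -8 6
2 -7 5
2 -6 4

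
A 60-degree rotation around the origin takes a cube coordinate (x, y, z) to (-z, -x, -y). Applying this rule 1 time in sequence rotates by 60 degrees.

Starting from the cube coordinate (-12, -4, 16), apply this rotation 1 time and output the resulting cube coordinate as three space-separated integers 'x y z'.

Start: (-12, -4, 16)
Step 1: (-12, -4, 16) -> (-(16), -(-12), -(-4)) = (-16, 12, 4)

Answer: -16 12 4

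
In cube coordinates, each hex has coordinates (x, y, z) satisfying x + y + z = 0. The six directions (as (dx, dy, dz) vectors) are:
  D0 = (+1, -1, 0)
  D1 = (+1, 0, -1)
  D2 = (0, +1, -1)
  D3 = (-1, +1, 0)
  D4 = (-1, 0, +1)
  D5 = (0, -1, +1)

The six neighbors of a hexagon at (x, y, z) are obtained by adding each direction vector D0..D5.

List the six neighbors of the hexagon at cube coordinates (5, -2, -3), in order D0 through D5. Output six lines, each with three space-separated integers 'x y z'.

Answer: 6 -3 -3
6 -2 -4
5 -1 -4
4 -1 -3
4 -2 -2
5 -3 -2

Derivation:
Center: (5, -2, -3). Add each direction:
  D0: (5, -2, -3) + (1, -1, 0) = (6, -3, -3)
  D1: (5, -2, -3) + (1, 0, -1) = (6, -2, -4)
  D2: (5, -2, -3) + (0, 1, -1) = (5, -1, -4)
  D3: (5, -2, -3) + (-1, 1, 0) = (4, -1, -3)
  D4: (5, -2, -3) + (-1, 0, 1) = (4, -2, -2)
  D5: (5, -2, -3) + (0, -1, 1) = (5, -3, -2)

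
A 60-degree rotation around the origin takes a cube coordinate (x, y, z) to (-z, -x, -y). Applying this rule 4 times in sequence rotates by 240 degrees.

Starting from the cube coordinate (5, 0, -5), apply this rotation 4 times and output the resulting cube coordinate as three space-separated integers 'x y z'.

Answer: -5 5 0

Derivation:
Start: (5, 0, -5)
Step 1: (5, 0, -5) -> (-(-5), -(5), -(0)) = (5, -5, 0)
Step 2: (5, -5, 0) -> (-(0), -(5), -(-5)) = (0, -5, 5)
Step 3: (0, -5, 5) -> (-(5), -(0), -(-5)) = (-5, 0, 5)
Step 4: (-5, 0, 5) -> (-(5), -(-5), -(0)) = (-5, 5, 0)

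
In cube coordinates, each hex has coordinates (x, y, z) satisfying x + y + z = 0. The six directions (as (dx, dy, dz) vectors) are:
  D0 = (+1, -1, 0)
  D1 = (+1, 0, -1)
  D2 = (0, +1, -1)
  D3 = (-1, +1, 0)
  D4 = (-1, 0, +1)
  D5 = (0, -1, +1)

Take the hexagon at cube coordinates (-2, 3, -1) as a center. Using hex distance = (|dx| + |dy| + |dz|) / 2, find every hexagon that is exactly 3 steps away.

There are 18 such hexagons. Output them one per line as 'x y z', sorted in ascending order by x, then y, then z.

Answer: -5 3 2
-5 4 1
-5 5 0
-5 6 -1
-4 2 2
-4 6 -2
-3 1 2
-3 6 -3
-2 0 2
-2 6 -4
-1 0 1
-1 5 -4
0 0 0
0 4 -4
1 0 -1
1 1 -2
1 2 -3
1 3 -4

Derivation:
Walk ring at distance 3 from (-2, 3, -1):
Start at center + D4*3 = (-5, 3, 2)
  hex 0: (-5, 3, 2)
  hex 1: (-4, 2, 2)
  hex 2: (-3, 1, 2)
  hex 3: (-2, 0, 2)
  hex 4: (-1, 0, 1)
  hex 5: (0, 0, 0)
  hex 6: (1, 0, -1)
  hex 7: (1, 1, -2)
  hex 8: (1, 2, -3)
  hex 9: (1, 3, -4)
  hex 10: (0, 4, -4)
  hex 11: (-1, 5, -4)
  hex 12: (-2, 6, -4)
  hex 13: (-3, 6, -3)
  hex 14: (-4, 6, -2)
  hex 15: (-5, 6, -1)
  hex 16: (-5, 5, 0)
  hex 17: (-5, 4, 1)
Sorted: 18 hexes.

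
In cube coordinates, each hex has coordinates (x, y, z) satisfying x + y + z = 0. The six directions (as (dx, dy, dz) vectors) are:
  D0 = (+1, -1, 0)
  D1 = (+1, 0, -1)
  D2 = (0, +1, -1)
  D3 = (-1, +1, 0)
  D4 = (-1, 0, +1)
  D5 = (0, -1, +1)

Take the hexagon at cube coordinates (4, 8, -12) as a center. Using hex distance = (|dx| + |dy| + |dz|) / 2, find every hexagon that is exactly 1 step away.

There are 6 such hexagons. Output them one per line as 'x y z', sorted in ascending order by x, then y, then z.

Walk ring at distance 1 from (4, 8, -12):
Start at center + D4*1 = (3, 8, -11)
  hex 0: (3, 8, -11)
  hex 1: (4, 7, -11)
  hex 2: (5, 7, -12)
  hex 3: (5, 8, -13)
  hex 4: (4, 9, -13)
  hex 5: (3, 9, -12)
Sorted: 6 hexes.

Answer: 3 8 -11
3 9 -12
4 7 -11
4 9 -13
5 7 -12
5 8 -13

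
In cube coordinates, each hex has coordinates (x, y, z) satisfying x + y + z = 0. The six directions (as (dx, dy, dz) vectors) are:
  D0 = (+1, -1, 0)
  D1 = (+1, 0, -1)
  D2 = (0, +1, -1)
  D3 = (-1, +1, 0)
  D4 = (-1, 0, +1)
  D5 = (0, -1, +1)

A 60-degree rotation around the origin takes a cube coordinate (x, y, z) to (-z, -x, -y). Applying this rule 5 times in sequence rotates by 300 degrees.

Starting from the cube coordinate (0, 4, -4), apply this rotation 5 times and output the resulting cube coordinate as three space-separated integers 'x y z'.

Start: (0, 4, -4)
Step 1: (0, 4, -4) -> (-(-4), -(0), -(4)) = (4, 0, -4)
Step 2: (4, 0, -4) -> (-(-4), -(4), -(0)) = (4, -4, 0)
Step 3: (4, -4, 0) -> (-(0), -(4), -(-4)) = (0, -4, 4)
Step 4: (0, -4, 4) -> (-(4), -(0), -(-4)) = (-4, 0, 4)
Step 5: (-4, 0, 4) -> (-(4), -(-4), -(0)) = (-4, 4, 0)

Answer: -4 4 0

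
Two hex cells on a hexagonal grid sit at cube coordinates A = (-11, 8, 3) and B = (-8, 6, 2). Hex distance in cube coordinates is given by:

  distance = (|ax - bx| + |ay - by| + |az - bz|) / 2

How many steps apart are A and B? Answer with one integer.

|ax - bx| = |-11 - (-8)| = 3
|ay - by| = |8 - 6| = 2
|az - bz| = |3 - 2| = 1
distance = (3 + 2 + 1) / 2 = 6 / 2 = 3

Answer: 3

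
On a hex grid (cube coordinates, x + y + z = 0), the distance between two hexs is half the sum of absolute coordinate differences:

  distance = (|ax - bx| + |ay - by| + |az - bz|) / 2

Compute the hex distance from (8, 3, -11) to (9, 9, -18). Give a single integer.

|ax - bx| = |8 - 9| = 1
|ay - by| = |3 - 9| = 6
|az - bz| = |-11 - (-18)| = 7
distance = (1 + 6 + 7) / 2 = 14 / 2 = 7

Answer: 7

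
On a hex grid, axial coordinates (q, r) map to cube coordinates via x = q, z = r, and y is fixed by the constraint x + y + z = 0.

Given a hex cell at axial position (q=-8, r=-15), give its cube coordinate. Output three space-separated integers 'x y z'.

x = q = -8
z = r = -15
y = -x - z = -(-8) - (-15) = 23

Answer: -8 23 -15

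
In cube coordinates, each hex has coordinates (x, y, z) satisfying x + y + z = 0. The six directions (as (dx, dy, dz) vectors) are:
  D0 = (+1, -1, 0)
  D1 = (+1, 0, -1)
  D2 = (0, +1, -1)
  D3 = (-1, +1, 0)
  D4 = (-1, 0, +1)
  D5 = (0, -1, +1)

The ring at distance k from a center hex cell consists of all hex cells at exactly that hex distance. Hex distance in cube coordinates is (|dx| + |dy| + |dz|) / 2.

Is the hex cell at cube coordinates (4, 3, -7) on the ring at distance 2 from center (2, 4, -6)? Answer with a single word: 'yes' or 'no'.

Answer: yes

Derivation:
|px - cx| = |4 - 2| = 2
|py - cy| = |3 - 4| = 1
|pz - cz| = |-7 - (-6)| = 1
distance = (2+1+1)/2 = 4/2 = 2
radius = 2; distance == radius -> yes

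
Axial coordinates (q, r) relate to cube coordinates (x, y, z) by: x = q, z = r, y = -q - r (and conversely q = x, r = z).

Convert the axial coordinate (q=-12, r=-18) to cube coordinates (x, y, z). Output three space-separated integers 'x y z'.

Answer: -12 30 -18

Derivation:
x = q = -12
z = r = -18
y = -x - z = -(-12) - (-18) = 30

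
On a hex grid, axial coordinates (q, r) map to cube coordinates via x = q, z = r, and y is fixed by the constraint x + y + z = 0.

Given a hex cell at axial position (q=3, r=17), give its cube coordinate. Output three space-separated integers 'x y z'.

Answer: 3 -20 17

Derivation:
x = q = 3
z = r = 17
y = -x - z = -(3) - (17) = -20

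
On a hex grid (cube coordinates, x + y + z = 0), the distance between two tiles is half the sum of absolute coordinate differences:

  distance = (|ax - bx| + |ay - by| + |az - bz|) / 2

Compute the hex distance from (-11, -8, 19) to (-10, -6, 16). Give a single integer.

|ax - bx| = |-11 - (-10)| = 1
|ay - by| = |-8 - (-6)| = 2
|az - bz| = |19 - 16| = 3
distance = (1 + 2 + 3) / 2 = 6 / 2 = 3

Answer: 3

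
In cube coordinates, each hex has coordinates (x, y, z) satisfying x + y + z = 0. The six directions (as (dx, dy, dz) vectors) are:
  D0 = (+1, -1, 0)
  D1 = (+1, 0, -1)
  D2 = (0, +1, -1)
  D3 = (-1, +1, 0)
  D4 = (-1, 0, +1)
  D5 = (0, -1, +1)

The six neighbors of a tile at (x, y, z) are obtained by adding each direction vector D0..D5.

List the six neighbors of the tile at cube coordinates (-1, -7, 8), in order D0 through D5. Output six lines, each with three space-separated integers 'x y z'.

Center: (-1, -7, 8). Add each direction:
  D0: (-1, -7, 8) + (1, -1, 0) = (0, -8, 8)
  D1: (-1, -7, 8) + (1, 0, -1) = (0, -7, 7)
  D2: (-1, -7, 8) + (0, 1, -1) = (-1, -6, 7)
  D3: (-1, -7, 8) + (-1, 1, 0) = (-2, -6, 8)
  D4: (-1, -7, 8) + (-1, 0, 1) = (-2, -7, 9)
  D5: (-1, -7, 8) + (0, -1, 1) = (-1, -8, 9)

Answer: 0 -8 8
0 -7 7
-1 -6 7
-2 -6 8
-2 -7 9
-1 -8 9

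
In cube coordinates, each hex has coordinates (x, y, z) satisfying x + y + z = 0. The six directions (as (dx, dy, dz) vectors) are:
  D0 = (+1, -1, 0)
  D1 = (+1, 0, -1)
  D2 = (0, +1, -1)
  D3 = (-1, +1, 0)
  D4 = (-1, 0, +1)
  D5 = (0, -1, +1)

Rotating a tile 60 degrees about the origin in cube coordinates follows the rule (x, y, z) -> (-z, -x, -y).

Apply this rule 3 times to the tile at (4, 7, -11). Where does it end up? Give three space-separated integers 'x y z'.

Start: (4, 7, -11)
Step 1: (4, 7, -11) -> (-(-11), -(4), -(7)) = (11, -4, -7)
Step 2: (11, -4, -7) -> (-(-7), -(11), -(-4)) = (7, -11, 4)
Step 3: (7, -11, 4) -> (-(4), -(7), -(-11)) = (-4, -7, 11)

Answer: -4 -7 11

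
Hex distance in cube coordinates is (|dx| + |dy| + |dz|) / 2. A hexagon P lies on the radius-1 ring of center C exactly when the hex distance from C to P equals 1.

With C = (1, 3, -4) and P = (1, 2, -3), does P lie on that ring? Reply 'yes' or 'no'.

Answer: yes

Derivation:
|px - cx| = |1 - 1| = 0
|py - cy| = |2 - 3| = 1
|pz - cz| = |-3 - (-4)| = 1
distance = (0+1+1)/2 = 2/2 = 1
radius = 1; distance == radius -> yes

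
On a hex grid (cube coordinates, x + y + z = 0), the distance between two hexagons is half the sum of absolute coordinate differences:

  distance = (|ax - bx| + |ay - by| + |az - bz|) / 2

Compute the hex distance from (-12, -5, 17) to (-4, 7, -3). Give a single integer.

Answer: 20

Derivation:
|ax - bx| = |-12 - (-4)| = 8
|ay - by| = |-5 - 7| = 12
|az - bz| = |17 - (-3)| = 20
distance = (8 + 12 + 20) / 2 = 40 / 2 = 20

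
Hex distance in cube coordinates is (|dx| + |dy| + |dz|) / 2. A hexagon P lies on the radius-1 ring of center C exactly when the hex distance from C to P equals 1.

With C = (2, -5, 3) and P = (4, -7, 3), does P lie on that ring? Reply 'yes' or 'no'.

|px - cx| = |4 - 2| = 2
|py - cy| = |-7 - (-5)| = 2
|pz - cz| = |3 - 3| = 0
distance = (2+2+0)/2 = 4/2 = 2
radius = 1; distance != radius -> no

Answer: no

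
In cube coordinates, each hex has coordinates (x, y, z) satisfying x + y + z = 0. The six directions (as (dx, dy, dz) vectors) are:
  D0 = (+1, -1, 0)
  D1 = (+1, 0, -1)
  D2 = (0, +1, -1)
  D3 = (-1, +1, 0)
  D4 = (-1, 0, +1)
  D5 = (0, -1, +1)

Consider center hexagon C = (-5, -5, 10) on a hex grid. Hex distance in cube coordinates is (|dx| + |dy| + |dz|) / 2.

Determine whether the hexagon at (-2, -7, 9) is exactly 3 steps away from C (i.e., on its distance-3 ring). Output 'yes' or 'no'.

|px - cx| = |-2 - (-5)| = 3
|py - cy| = |-7 - (-5)| = 2
|pz - cz| = |9 - 10| = 1
distance = (3+2+1)/2 = 6/2 = 3
radius = 3; distance == radius -> yes

Answer: yes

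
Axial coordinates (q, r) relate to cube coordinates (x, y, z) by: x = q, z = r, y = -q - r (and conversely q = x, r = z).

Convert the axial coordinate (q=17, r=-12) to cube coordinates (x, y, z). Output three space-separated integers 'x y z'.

Answer: 17 -5 -12

Derivation:
x = q = 17
z = r = -12
y = -x - z = -(17) - (-12) = -5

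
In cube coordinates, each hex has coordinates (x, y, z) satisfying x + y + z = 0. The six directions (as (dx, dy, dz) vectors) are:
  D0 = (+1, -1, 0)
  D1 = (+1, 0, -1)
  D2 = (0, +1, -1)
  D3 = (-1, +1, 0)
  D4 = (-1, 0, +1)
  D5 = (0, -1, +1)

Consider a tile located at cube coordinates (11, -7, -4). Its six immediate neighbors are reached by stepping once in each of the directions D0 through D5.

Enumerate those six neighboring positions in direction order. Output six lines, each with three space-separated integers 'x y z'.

Answer: 12 -8 -4
12 -7 -5
11 -6 -5
10 -6 -4
10 -7 -3
11 -8 -3

Derivation:
Center: (11, -7, -4). Add each direction:
  D0: (11, -7, -4) + (1, -1, 0) = (12, -8, -4)
  D1: (11, -7, -4) + (1, 0, -1) = (12, -7, -5)
  D2: (11, -7, -4) + (0, 1, -1) = (11, -6, -5)
  D3: (11, -7, -4) + (-1, 1, 0) = (10, -6, -4)
  D4: (11, -7, -4) + (-1, 0, 1) = (10, -7, -3)
  D5: (11, -7, -4) + (0, -1, 1) = (11, -8, -3)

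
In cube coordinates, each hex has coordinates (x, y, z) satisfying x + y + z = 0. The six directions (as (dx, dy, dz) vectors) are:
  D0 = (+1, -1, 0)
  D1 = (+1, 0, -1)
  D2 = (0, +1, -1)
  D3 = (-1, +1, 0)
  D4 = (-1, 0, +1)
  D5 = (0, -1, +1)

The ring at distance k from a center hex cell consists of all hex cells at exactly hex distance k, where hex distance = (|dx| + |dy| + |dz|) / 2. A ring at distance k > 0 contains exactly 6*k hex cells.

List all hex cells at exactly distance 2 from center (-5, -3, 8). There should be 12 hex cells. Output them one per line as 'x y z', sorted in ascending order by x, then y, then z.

Answer: -7 -3 10
-7 -2 9
-7 -1 8
-6 -4 10
-6 -1 7
-5 -5 10
-5 -1 6
-4 -5 9
-4 -2 6
-3 -5 8
-3 -4 7
-3 -3 6

Derivation:
Walk ring at distance 2 from (-5, -3, 8):
Start at center + D4*2 = (-7, -3, 10)
  hex 0: (-7, -3, 10)
  hex 1: (-6, -4, 10)
  hex 2: (-5, -5, 10)
  hex 3: (-4, -5, 9)
  hex 4: (-3, -5, 8)
  hex 5: (-3, -4, 7)
  hex 6: (-3, -3, 6)
  hex 7: (-4, -2, 6)
  hex 8: (-5, -1, 6)
  hex 9: (-6, -1, 7)
  hex 10: (-7, -1, 8)
  hex 11: (-7, -2, 9)
Sorted: 12 hexes.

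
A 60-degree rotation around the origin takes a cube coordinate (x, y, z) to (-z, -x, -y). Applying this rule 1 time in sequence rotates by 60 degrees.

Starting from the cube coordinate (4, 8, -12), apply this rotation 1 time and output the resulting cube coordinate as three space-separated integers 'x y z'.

Answer: 12 -4 -8

Derivation:
Start: (4, 8, -12)
Step 1: (4, 8, -12) -> (-(-12), -(4), -(8)) = (12, -4, -8)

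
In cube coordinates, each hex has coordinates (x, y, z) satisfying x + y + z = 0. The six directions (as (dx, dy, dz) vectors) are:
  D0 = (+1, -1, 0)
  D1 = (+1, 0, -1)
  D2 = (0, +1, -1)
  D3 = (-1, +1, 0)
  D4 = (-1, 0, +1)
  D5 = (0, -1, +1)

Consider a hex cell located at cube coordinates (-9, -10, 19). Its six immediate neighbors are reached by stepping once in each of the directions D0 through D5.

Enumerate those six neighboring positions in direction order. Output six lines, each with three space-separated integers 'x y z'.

Answer: -8 -11 19
-8 -10 18
-9 -9 18
-10 -9 19
-10 -10 20
-9 -11 20

Derivation:
Center: (-9, -10, 19). Add each direction:
  D0: (-9, -10, 19) + (1, -1, 0) = (-8, -11, 19)
  D1: (-9, -10, 19) + (1, 0, -1) = (-8, -10, 18)
  D2: (-9, -10, 19) + (0, 1, -1) = (-9, -9, 18)
  D3: (-9, -10, 19) + (-1, 1, 0) = (-10, -9, 19)
  D4: (-9, -10, 19) + (-1, 0, 1) = (-10, -10, 20)
  D5: (-9, -10, 19) + (0, -1, 1) = (-9, -11, 20)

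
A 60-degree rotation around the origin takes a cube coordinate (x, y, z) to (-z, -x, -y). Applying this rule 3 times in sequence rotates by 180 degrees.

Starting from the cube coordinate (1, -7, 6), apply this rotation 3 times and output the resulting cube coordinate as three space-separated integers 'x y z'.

Answer: -1 7 -6

Derivation:
Start: (1, -7, 6)
Step 1: (1, -7, 6) -> (-(6), -(1), -(-7)) = (-6, -1, 7)
Step 2: (-6, -1, 7) -> (-(7), -(-6), -(-1)) = (-7, 6, 1)
Step 3: (-7, 6, 1) -> (-(1), -(-7), -(6)) = (-1, 7, -6)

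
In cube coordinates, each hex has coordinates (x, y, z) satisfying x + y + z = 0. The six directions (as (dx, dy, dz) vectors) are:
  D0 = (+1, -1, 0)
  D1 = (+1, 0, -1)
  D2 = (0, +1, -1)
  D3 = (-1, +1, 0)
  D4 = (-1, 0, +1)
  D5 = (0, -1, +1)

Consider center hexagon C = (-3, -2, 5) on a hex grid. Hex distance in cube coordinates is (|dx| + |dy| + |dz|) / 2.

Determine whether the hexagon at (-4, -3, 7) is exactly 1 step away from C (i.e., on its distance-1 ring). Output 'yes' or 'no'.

Answer: no

Derivation:
|px - cx| = |-4 - (-3)| = 1
|py - cy| = |-3 - (-2)| = 1
|pz - cz| = |7 - 5| = 2
distance = (1+1+2)/2 = 4/2 = 2
radius = 1; distance != radius -> no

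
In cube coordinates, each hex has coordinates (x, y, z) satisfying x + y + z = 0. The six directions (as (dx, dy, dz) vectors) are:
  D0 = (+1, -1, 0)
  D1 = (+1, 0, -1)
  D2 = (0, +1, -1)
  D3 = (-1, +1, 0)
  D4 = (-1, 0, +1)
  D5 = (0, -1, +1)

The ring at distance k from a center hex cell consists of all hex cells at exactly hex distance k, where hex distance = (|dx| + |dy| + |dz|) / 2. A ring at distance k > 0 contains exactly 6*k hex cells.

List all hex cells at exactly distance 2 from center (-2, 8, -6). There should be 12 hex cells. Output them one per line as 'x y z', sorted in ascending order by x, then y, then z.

Walk ring at distance 2 from (-2, 8, -6):
Start at center + D4*2 = (-4, 8, -4)
  hex 0: (-4, 8, -4)
  hex 1: (-3, 7, -4)
  hex 2: (-2, 6, -4)
  hex 3: (-1, 6, -5)
  hex 4: (0, 6, -6)
  hex 5: (0, 7, -7)
  hex 6: (0, 8, -8)
  hex 7: (-1, 9, -8)
  hex 8: (-2, 10, -8)
  hex 9: (-3, 10, -7)
  hex 10: (-4, 10, -6)
  hex 11: (-4, 9, -5)
Sorted: 12 hexes.

Answer: -4 8 -4
-4 9 -5
-4 10 -6
-3 7 -4
-3 10 -7
-2 6 -4
-2 10 -8
-1 6 -5
-1 9 -8
0 6 -6
0 7 -7
0 8 -8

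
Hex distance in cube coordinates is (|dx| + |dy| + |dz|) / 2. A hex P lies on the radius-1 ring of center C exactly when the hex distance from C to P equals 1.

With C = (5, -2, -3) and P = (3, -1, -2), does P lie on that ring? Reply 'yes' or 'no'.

Answer: no

Derivation:
|px - cx| = |3 - 5| = 2
|py - cy| = |-1 - (-2)| = 1
|pz - cz| = |-2 - (-3)| = 1
distance = (2+1+1)/2 = 4/2 = 2
radius = 1; distance != radius -> no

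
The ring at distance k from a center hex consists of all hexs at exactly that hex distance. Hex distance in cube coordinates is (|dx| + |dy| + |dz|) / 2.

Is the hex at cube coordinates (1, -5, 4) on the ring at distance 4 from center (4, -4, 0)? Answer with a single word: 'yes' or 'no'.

Answer: yes

Derivation:
|px - cx| = |1 - 4| = 3
|py - cy| = |-5 - (-4)| = 1
|pz - cz| = |4 - 0| = 4
distance = (3+1+4)/2 = 8/2 = 4
radius = 4; distance == radius -> yes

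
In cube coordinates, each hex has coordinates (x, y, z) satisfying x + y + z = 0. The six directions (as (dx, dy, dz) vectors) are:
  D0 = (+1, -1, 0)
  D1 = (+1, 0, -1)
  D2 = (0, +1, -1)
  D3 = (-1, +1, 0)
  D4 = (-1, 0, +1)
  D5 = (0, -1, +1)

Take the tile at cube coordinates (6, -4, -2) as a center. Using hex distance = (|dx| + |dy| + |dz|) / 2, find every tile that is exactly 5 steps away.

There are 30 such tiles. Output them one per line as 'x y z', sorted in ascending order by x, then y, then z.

Answer: 1 -4 3
1 -3 2
1 -2 1
1 -1 0
1 0 -1
1 1 -2
2 -5 3
2 1 -3
3 -6 3
3 1 -4
4 -7 3
4 1 -5
5 -8 3
5 1 -6
6 -9 3
6 1 -7
7 -9 2
7 0 -7
8 -9 1
8 -1 -7
9 -9 0
9 -2 -7
10 -9 -1
10 -3 -7
11 -9 -2
11 -8 -3
11 -7 -4
11 -6 -5
11 -5 -6
11 -4 -7

Derivation:
Walk ring at distance 5 from (6, -4, -2):
Start at center + D4*5 = (1, -4, 3)
  hex 0: (1, -4, 3)
  hex 1: (2, -5, 3)
  hex 2: (3, -6, 3)
  hex 3: (4, -7, 3)
  hex 4: (5, -8, 3)
  hex 5: (6, -9, 3)
  hex 6: (7, -9, 2)
  hex 7: (8, -9, 1)
  hex 8: (9, -9, 0)
  hex 9: (10, -9, -1)
  hex 10: (11, -9, -2)
  hex 11: (11, -8, -3)
  hex 12: (11, -7, -4)
  hex 13: (11, -6, -5)
  hex 14: (11, -5, -6)
  hex 15: (11, -4, -7)
  hex 16: (10, -3, -7)
  hex 17: (9, -2, -7)
  hex 18: (8, -1, -7)
  hex 19: (7, 0, -7)
  hex 20: (6, 1, -7)
  hex 21: (5, 1, -6)
  hex 22: (4, 1, -5)
  hex 23: (3, 1, -4)
  hex 24: (2, 1, -3)
  hex 25: (1, 1, -2)
  hex 26: (1, 0, -1)
  hex 27: (1, -1, 0)
  hex 28: (1, -2, 1)
  hex 29: (1, -3, 2)
Sorted: 30 hexes.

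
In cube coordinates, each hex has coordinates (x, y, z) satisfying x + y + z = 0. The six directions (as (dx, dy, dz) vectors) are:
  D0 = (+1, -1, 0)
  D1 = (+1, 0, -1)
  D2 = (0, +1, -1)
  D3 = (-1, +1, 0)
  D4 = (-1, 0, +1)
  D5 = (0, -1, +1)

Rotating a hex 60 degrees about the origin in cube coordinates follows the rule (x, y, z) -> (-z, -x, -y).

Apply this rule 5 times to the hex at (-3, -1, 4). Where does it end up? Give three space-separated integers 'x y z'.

Answer: 1 -4 3

Derivation:
Start: (-3, -1, 4)
Step 1: (-3, -1, 4) -> (-(4), -(-3), -(-1)) = (-4, 3, 1)
Step 2: (-4, 3, 1) -> (-(1), -(-4), -(3)) = (-1, 4, -3)
Step 3: (-1, 4, -3) -> (-(-3), -(-1), -(4)) = (3, 1, -4)
Step 4: (3, 1, -4) -> (-(-4), -(3), -(1)) = (4, -3, -1)
Step 5: (4, -3, -1) -> (-(-1), -(4), -(-3)) = (1, -4, 3)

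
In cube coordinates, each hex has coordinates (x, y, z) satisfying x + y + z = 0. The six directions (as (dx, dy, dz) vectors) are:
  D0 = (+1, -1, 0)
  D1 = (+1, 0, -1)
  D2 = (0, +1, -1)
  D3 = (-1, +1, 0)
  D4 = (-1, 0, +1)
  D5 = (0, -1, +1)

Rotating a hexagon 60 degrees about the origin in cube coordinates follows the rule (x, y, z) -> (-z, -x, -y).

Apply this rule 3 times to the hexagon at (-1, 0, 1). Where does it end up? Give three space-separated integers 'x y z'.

Start: (-1, 0, 1)
Step 1: (-1, 0, 1) -> (-(1), -(-1), -(0)) = (-1, 1, 0)
Step 2: (-1, 1, 0) -> (-(0), -(-1), -(1)) = (0, 1, -1)
Step 3: (0, 1, -1) -> (-(-1), -(0), -(1)) = (1, 0, -1)

Answer: 1 0 -1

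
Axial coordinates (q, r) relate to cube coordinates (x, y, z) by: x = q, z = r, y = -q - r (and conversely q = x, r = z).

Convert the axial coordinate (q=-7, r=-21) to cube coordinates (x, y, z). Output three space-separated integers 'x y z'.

x = q = -7
z = r = -21
y = -x - z = -(-7) - (-21) = 28

Answer: -7 28 -21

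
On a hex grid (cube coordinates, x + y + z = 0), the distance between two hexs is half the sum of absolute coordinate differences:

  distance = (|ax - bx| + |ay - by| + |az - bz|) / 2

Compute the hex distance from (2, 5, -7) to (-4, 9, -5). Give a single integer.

Answer: 6

Derivation:
|ax - bx| = |2 - (-4)| = 6
|ay - by| = |5 - 9| = 4
|az - bz| = |-7 - (-5)| = 2
distance = (6 + 4 + 2) / 2 = 12 / 2 = 6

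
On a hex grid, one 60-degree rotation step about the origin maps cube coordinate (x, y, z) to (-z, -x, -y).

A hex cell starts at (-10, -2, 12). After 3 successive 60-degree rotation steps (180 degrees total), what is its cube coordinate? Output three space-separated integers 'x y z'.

Start: (-10, -2, 12)
Step 1: (-10, -2, 12) -> (-(12), -(-10), -(-2)) = (-12, 10, 2)
Step 2: (-12, 10, 2) -> (-(2), -(-12), -(10)) = (-2, 12, -10)
Step 3: (-2, 12, -10) -> (-(-10), -(-2), -(12)) = (10, 2, -12)

Answer: 10 2 -12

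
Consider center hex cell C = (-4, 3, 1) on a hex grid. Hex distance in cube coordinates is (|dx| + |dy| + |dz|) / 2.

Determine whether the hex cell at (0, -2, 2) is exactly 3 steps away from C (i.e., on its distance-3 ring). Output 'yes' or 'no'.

|px - cx| = |0 - (-4)| = 4
|py - cy| = |-2 - 3| = 5
|pz - cz| = |2 - 1| = 1
distance = (4+5+1)/2 = 10/2 = 5
radius = 3; distance != radius -> no

Answer: no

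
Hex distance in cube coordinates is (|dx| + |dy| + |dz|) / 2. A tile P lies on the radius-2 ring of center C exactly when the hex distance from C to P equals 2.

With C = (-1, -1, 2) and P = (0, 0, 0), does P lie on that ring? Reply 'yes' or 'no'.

Answer: yes

Derivation:
|px - cx| = |0 - (-1)| = 1
|py - cy| = |0 - (-1)| = 1
|pz - cz| = |0 - 2| = 2
distance = (1+1+2)/2 = 4/2 = 2
radius = 2; distance == radius -> yes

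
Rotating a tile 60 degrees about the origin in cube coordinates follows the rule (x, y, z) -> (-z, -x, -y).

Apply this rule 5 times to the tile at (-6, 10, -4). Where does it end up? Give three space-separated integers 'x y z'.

Start: (-6, 10, -4)
Step 1: (-6, 10, -4) -> (-(-4), -(-6), -(10)) = (4, 6, -10)
Step 2: (4, 6, -10) -> (-(-10), -(4), -(6)) = (10, -4, -6)
Step 3: (10, -4, -6) -> (-(-6), -(10), -(-4)) = (6, -10, 4)
Step 4: (6, -10, 4) -> (-(4), -(6), -(-10)) = (-4, -6, 10)
Step 5: (-4, -6, 10) -> (-(10), -(-4), -(-6)) = (-10, 4, 6)

Answer: -10 4 6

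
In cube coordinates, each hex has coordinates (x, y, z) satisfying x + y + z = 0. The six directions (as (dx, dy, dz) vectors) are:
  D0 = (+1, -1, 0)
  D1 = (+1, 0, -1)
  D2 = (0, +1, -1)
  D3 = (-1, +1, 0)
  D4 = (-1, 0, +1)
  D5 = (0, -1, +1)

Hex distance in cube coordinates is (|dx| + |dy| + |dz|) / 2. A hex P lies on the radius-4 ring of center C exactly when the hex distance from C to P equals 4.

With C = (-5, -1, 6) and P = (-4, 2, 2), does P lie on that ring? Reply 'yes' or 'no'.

Answer: yes

Derivation:
|px - cx| = |-4 - (-5)| = 1
|py - cy| = |2 - (-1)| = 3
|pz - cz| = |2 - 6| = 4
distance = (1+3+4)/2 = 8/2 = 4
radius = 4; distance == radius -> yes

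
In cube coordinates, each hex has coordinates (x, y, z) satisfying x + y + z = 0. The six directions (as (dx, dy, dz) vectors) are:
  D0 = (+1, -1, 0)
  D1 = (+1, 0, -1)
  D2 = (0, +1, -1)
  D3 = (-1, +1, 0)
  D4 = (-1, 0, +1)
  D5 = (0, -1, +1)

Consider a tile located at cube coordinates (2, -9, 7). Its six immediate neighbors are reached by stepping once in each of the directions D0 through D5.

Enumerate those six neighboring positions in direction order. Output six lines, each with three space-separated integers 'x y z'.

Answer: 3 -10 7
3 -9 6
2 -8 6
1 -8 7
1 -9 8
2 -10 8

Derivation:
Center: (2, -9, 7). Add each direction:
  D0: (2, -9, 7) + (1, -1, 0) = (3, -10, 7)
  D1: (2, -9, 7) + (1, 0, -1) = (3, -9, 6)
  D2: (2, -9, 7) + (0, 1, -1) = (2, -8, 6)
  D3: (2, -9, 7) + (-1, 1, 0) = (1, -8, 7)
  D4: (2, -9, 7) + (-1, 0, 1) = (1, -9, 8)
  D5: (2, -9, 7) + (0, -1, 1) = (2, -10, 8)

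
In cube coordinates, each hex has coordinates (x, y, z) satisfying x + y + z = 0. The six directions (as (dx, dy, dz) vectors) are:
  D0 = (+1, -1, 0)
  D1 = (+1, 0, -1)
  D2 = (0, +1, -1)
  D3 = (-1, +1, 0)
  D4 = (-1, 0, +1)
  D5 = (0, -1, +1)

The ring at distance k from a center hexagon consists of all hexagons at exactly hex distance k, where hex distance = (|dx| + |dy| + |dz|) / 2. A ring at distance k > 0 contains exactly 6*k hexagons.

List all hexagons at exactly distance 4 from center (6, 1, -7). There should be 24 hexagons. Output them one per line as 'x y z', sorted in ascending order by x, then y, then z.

Answer: 2 1 -3
2 2 -4
2 3 -5
2 4 -6
2 5 -7
3 0 -3
3 5 -8
4 -1 -3
4 5 -9
5 -2 -3
5 5 -10
6 -3 -3
6 5 -11
7 -3 -4
7 4 -11
8 -3 -5
8 3 -11
9 -3 -6
9 2 -11
10 -3 -7
10 -2 -8
10 -1 -9
10 0 -10
10 1 -11

Derivation:
Walk ring at distance 4 from (6, 1, -7):
Start at center + D4*4 = (2, 1, -3)
  hex 0: (2, 1, -3)
  hex 1: (3, 0, -3)
  hex 2: (4, -1, -3)
  hex 3: (5, -2, -3)
  hex 4: (6, -3, -3)
  hex 5: (7, -3, -4)
  hex 6: (8, -3, -5)
  hex 7: (9, -3, -6)
  hex 8: (10, -3, -7)
  hex 9: (10, -2, -8)
  hex 10: (10, -1, -9)
  hex 11: (10, 0, -10)
  hex 12: (10, 1, -11)
  hex 13: (9, 2, -11)
  hex 14: (8, 3, -11)
  hex 15: (7, 4, -11)
  hex 16: (6, 5, -11)
  hex 17: (5, 5, -10)
  hex 18: (4, 5, -9)
  hex 19: (3, 5, -8)
  hex 20: (2, 5, -7)
  hex 21: (2, 4, -6)
  hex 22: (2, 3, -5)
  hex 23: (2, 2, -4)
Sorted: 24 hexes.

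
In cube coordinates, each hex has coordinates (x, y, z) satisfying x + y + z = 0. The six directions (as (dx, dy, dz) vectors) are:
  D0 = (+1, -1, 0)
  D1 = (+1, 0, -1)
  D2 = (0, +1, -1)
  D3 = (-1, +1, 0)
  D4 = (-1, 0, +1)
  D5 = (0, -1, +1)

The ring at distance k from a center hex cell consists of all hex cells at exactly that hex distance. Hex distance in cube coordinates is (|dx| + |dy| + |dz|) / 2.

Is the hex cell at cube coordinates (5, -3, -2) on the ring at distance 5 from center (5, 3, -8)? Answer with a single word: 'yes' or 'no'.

|px - cx| = |5 - 5| = 0
|py - cy| = |-3 - 3| = 6
|pz - cz| = |-2 - (-8)| = 6
distance = (0+6+6)/2 = 12/2 = 6
radius = 5; distance != radius -> no

Answer: no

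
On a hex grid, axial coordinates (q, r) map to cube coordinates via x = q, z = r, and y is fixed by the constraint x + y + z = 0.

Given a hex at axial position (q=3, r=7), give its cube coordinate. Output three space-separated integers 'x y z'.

x = q = 3
z = r = 7
y = -x - z = -(3) - (7) = -10

Answer: 3 -10 7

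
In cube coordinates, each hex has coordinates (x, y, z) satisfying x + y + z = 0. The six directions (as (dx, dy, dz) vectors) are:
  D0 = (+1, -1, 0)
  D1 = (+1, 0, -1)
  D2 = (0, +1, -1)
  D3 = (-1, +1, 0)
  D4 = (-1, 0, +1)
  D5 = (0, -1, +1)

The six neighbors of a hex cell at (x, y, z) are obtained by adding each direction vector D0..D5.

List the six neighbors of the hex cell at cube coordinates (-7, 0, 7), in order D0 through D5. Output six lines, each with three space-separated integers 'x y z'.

Center: (-7, 0, 7). Add each direction:
  D0: (-7, 0, 7) + (1, -1, 0) = (-6, -1, 7)
  D1: (-7, 0, 7) + (1, 0, -1) = (-6, 0, 6)
  D2: (-7, 0, 7) + (0, 1, -1) = (-7, 1, 6)
  D3: (-7, 0, 7) + (-1, 1, 0) = (-8, 1, 7)
  D4: (-7, 0, 7) + (-1, 0, 1) = (-8, 0, 8)
  D5: (-7, 0, 7) + (0, -1, 1) = (-7, -1, 8)

Answer: -6 -1 7
-6 0 6
-7 1 6
-8 1 7
-8 0 8
-7 -1 8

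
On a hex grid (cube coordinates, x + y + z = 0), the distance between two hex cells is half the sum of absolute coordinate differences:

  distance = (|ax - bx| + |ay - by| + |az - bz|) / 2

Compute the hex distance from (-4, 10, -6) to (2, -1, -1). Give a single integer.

|ax - bx| = |-4 - 2| = 6
|ay - by| = |10 - (-1)| = 11
|az - bz| = |-6 - (-1)| = 5
distance = (6 + 11 + 5) / 2 = 22 / 2 = 11

Answer: 11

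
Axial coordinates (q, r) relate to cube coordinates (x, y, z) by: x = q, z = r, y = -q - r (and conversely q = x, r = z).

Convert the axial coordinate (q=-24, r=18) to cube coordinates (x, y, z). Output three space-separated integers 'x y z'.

x = q = -24
z = r = 18
y = -x - z = -(-24) - (18) = 6

Answer: -24 6 18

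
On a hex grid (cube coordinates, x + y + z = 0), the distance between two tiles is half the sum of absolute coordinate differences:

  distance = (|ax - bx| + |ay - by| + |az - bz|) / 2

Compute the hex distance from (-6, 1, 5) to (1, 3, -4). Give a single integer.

Answer: 9

Derivation:
|ax - bx| = |-6 - 1| = 7
|ay - by| = |1 - 3| = 2
|az - bz| = |5 - (-4)| = 9
distance = (7 + 2 + 9) / 2 = 18 / 2 = 9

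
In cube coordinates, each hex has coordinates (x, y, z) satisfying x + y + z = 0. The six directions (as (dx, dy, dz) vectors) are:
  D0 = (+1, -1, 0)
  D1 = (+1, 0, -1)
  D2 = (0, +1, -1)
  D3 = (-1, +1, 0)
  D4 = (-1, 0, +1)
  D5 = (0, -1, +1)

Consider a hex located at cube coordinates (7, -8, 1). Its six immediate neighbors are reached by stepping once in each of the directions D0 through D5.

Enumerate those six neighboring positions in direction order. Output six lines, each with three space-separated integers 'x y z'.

Answer: 8 -9 1
8 -8 0
7 -7 0
6 -7 1
6 -8 2
7 -9 2

Derivation:
Center: (7, -8, 1). Add each direction:
  D0: (7, -8, 1) + (1, -1, 0) = (8, -9, 1)
  D1: (7, -8, 1) + (1, 0, -1) = (8, -8, 0)
  D2: (7, -8, 1) + (0, 1, -1) = (7, -7, 0)
  D3: (7, -8, 1) + (-1, 1, 0) = (6, -7, 1)
  D4: (7, -8, 1) + (-1, 0, 1) = (6, -8, 2)
  D5: (7, -8, 1) + (0, -1, 1) = (7, -9, 2)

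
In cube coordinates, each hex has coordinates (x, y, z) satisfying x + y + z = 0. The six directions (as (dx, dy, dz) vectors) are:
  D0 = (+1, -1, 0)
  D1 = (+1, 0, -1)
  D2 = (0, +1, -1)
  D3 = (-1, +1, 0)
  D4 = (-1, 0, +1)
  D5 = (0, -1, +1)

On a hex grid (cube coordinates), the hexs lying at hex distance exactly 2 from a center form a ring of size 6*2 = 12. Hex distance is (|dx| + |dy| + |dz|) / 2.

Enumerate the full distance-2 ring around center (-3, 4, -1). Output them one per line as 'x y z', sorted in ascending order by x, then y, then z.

Walk ring at distance 2 from (-3, 4, -1):
Start at center + D4*2 = (-5, 4, 1)
  hex 0: (-5, 4, 1)
  hex 1: (-4, 3, 1)
  hex 2: (-3, 2, 1)
  hex 3: (-2, 2, 0)
  hex 4: (-1, 2, -1)
  hex 5: (-1, 3, -2)
  hex 6: (-1, 4, -3)
  hex 7: (-2, 5, -3)
  hex 8: (-3, 6, -3)
  hex 9: (-4, 6, -2)
  hex 10: (-5, 6, -1)
  hex 11: (-5, 5, 0)
Sorted: 12 hexes.

Answer: -5 4 1
-5 5 0
-5 6 -1
-4 3 1
-4 6 -2
-3 2 1
-3 6 -3
-2 2 0
-2 5 -3
-1 2 -1
-1 3 -2
-1 4 -3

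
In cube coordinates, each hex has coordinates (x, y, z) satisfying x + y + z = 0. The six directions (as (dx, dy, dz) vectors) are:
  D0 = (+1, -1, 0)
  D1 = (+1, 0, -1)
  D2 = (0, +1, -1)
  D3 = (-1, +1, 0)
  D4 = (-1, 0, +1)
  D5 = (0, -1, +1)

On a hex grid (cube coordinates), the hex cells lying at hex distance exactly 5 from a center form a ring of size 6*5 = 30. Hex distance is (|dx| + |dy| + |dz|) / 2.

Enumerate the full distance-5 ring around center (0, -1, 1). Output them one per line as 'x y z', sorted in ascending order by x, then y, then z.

Walk ring at distance 5 from (0, -1, 1):
Start at center + D4*5 = (-5, -1, 6)
  hex 0: (-5, -1, 6)
  hex 1: (-4, -2, 6)
  hex 2: (-3, -3, 6)
  hex 3: (-2, -4, 6)
  hex 4: (-1, -5, 6)
  hex 5: (0, -6, 6)
  hex 6: (1, -6, 5)
  hex 7: (2, -6, 4)
  hex 8: (3, -6, 3)
  hex 9: (4, -6, 2)
  hex 10: (5, -6, 1)
  hex 11: (5, -5, 0)
  hex 12: (5, -4, -1)
  hex 13: (5, -3, -2)
  hex 14: (5, -2, -3)
  hex 15: (5, -1, -4)
  hex 16: (4, 0, -4)
  hex 17: (3, 1, -4)
  hex 18: (2, 2, -4)
  hex 19: (1, 3, -4)
  hex 20: (0, 4, -4)
  hex 21: (-1, 4, -3)
  hex 22: (-2, 4, -2)
  hex 23: (-3, 4, -1)
  hex 24: (-4, 4, 0)
  hex 25: (-5, 4, 1)
  hex 26: (-5, 3, 2)
  hex 27: (-5, 2, 3)
  hex 28: (-5, 1, 4)
  hex 29: (-5, 0, 5)
Sorted: 30 hexes.

Answer: -5 -1 6
-5 0 5
-5 1 4
-5 2 3
-5 3 2
-5 4 1
-4 -2 6
-4 4 0
-3 -3 6
-3 4 -1
-2 -4 6
-2 4 -2
-1 -5 6
-1 4 -3
0 -6 6
0 4 -4
1 -6 5
1 3 -4
2 -6 4
2 2 -4
3 -6 3
3 1 -4
4 -6 2
4 0 -4
5 -6 1
5 -5 0
5 -4 -1
5 -3 -2
5 -2 -3
5 -1 -4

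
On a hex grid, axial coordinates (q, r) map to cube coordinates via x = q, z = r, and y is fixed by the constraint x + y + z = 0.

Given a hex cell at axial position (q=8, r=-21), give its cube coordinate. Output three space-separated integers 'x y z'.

x = q = 8
z = r = -21
y = -x - z = -(8) - (-21) = 13

Answer: 8 13 -21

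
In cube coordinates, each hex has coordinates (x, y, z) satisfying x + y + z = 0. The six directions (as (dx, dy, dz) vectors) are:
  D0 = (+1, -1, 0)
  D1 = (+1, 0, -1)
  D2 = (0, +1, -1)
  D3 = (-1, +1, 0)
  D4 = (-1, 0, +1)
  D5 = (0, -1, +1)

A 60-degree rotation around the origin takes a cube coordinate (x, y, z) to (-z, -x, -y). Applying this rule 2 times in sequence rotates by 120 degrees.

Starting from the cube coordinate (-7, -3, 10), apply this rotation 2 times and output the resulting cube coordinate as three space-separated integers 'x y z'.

Answer: -3 10 -7

Derivation:
Start: (-7, -3, 10)
Step 1: (-7, -3, 10) -> (-(10), -(-7), -(-3)) = (-10, 7, 3)
Step 2: (-10, 7, 3) -> (-(3), -(-10), -(7)) = (-3, 10, -7)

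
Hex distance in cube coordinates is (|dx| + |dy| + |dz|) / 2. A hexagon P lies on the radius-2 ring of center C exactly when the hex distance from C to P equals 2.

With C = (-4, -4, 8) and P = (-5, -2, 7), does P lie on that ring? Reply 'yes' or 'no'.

Answer: yes

Derivation:
|px - cx| = |-5 - (-4)| = 1
|py - cy| = |-2 - (-4)| = 2
|pz - cz| = |7 - 8| = 1
distance = (1+2+1)/2 = 4/2 = 2
radius = 2; distance == radius -> yes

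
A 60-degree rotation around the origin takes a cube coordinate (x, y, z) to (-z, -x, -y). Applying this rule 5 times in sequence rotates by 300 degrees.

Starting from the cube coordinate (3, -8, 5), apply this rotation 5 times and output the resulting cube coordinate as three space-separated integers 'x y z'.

Answer: 8 -5 -3

Derivation:
Start: (3, -8, 5)
Step 1: (3, -8, 5) -> (-(5), -(3), -(-8)) = (-5, -3, 8)
Step 2: (-5, -3, 8) -> (-(8), -(-5), -(-3)) = (-8, 5, 3)
Step 3: (-8, 5, 3) -> (-(3), -(-8), -(5)) = (-3, 8, -5)
Step 4: (-3, 8, -5) -> (-(-5), -(-3), -(8)) = (5, 3, -8)
Step 5: (5, 3, -8) -> (-(-8), -(5), -(3)) = (8, -5, -3)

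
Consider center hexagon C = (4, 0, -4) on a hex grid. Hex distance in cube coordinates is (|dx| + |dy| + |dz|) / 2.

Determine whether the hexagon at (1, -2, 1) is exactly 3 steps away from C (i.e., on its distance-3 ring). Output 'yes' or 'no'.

|px - cx| = |1 - 4| = 3
|py - cy| = |-2 - 0| = 2
|pz - cz| = |1 - (-4)| = 5
distance = (3+2+5)/2 = 10/2 = 5
radius = 3; distance != radius -> no

Answer: no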